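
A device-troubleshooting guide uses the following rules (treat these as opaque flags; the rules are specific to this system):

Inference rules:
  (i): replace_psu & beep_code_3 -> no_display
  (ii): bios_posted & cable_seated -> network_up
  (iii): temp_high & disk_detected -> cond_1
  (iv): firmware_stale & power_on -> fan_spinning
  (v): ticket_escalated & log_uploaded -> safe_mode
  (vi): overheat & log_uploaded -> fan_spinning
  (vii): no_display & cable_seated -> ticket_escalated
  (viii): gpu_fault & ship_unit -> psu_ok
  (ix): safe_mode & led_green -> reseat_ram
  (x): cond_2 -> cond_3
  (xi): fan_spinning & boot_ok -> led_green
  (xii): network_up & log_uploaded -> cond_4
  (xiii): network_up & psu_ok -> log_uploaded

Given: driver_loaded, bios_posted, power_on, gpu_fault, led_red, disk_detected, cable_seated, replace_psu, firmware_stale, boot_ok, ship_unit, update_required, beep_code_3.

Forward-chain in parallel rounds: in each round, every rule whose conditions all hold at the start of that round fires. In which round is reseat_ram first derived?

4

Round 1: (i) [replace_psu & beep_code_3 -> no_display]; (ii) [bios_posted & cable_seated -> network_up]; (iv) [firmware_stale & power_on -> fan_spinning]; (viii) [gpu_fault & ship_unit -> psu_ok]. Adds no_display, network_up, fan_spinning, psu_ok.
Round 2: (vii) [no_display & cable_seated -> ticket_escalated]; (xi) [fan_spinning & boot_ok -> led_green]; (xiii) [network_up & psu_ok -> log_uploaded]. Adds ticket_escalated, led_green, log_uploaded.
Round 3: (v) [ticket_escalated & log_uploaded -> safe_mode]; (xii) [network_up & log_uploaded -> cond_4]. Adds safe_mode, cond_4.
Round 4: (ix) [safe_mode & led_green -> reseat_ram]. Adds reseat_ram.
reseat_ram first appears in round 4.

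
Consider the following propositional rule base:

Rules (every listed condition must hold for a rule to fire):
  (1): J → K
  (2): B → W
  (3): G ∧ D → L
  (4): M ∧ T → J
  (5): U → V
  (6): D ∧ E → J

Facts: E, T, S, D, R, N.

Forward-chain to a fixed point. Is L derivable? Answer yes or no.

[1] (6) [D ∧ E → J]. ⇒ new: J.
[2] (1) [J → K]. ⇒ new: K.
Fixed point reached. L is concluded only by (3); (3) needs G (never derived).

no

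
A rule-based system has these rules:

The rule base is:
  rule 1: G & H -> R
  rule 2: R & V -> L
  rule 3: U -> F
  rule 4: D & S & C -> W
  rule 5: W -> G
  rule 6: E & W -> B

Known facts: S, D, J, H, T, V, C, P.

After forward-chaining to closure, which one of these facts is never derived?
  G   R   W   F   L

F

Round 1: rule 4 [D & S & C -> W]. New: W.
Round 2: rule 5 [W -> G]. New: G.
Round 3: rule 1 [G & H -> R]. New: R.
Round 4: rule 2 [R & V -> L]. New: L.
Derived: R (round 3), W (round 1), L (round 4), G (round 2). F never appears in any round.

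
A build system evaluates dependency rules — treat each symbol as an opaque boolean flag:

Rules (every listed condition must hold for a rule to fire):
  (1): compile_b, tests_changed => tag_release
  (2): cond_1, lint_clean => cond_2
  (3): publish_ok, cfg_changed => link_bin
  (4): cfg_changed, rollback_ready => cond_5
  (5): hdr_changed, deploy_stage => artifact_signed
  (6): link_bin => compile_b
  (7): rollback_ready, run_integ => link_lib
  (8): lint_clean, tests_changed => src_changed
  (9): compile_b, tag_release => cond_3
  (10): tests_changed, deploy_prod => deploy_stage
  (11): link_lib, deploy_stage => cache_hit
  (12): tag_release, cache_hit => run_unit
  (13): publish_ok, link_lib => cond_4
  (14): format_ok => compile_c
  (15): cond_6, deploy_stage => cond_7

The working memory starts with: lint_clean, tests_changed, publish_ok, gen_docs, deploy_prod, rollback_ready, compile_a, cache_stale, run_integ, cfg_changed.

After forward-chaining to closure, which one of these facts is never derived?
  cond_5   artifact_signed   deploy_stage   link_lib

Round 1: (3) [publish_ok, cfg_changed => link_bin]; (4) [cfg_changed, rollback_ready => cond_5]; (7) [rollback_ready, run_integ => link_lib]; (8) [lint_clean, tests_changed => src_changed]; (10) [tests_changed, deploy_prod => deploy_stage]. Adds link_bin, cond_5, link_lib, src_changed, deploy_stage.
Round 2: (6) [link_bin => compile_b]; (11) [link_lib, deploy_stage => cache_hit]; (13) [publish_ok, link_lib => cond_4]. Adds compile_b, cache_hit, cond_4.
Round 3: (1) [compile_b, tests_changed => tag_release]. Adds tag_release.
Round 4: (9) [compile_b, tag_release => cond_3]; (12) [tag_release, cache_hit => run_unit]. Adds cond_3, run_unit.
Derived: deploy_stage (round 1), cond_5 (round 1), link_lib (round 1). artifact_signed never appears in any round.

artifact_signed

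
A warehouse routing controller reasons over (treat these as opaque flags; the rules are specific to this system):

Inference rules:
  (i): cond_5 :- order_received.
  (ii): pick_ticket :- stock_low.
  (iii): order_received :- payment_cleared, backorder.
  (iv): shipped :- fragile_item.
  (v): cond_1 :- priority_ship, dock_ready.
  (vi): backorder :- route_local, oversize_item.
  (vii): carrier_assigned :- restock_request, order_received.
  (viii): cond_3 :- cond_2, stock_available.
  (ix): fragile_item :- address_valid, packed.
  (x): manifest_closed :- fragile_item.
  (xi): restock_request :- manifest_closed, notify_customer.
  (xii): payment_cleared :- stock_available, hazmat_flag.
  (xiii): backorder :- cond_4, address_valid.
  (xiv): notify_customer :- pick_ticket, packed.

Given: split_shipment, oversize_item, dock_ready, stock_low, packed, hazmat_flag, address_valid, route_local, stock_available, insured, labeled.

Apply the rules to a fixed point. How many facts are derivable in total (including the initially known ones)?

Round 1 — (ii), (vi), (ix), (xii), derive pick_ticket, backorder, fragile_item, payment_cleared.
Round 2 — (iii), (iv), (x), (xiv), derive order_received, shipped, manifest_closed, notify_customer.
Round 3 — (i), (xi), derive cond_5, restock_request.
Round 4 — (vii), derive carrier_assigned.
Closure: {address_valid, backorder, carrier_assigned, cond_5, dock_ready, fragile_item, hazmat_flag, insured, labeled, manifest_closed, notify_customer, order_received, oversize_item, packed, payment_cleared, pick_ticket, restock_request, route_local, shipped, split_shipment, stock_available, stock_low} — 22 facts.

22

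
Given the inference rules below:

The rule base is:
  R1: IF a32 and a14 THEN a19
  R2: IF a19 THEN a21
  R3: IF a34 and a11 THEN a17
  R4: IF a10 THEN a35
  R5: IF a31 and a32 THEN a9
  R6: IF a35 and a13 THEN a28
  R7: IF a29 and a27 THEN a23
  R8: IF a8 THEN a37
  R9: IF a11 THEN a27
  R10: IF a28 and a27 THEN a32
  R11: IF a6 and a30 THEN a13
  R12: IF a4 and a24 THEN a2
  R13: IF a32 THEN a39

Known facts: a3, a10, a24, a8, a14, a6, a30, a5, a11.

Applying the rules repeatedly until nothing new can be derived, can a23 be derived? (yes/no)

Round 1 fires R4, R8, R9, R11, giving a35, a37, a27, a13.
Round 2 fires R6, giving a28.
Round 3 fires R10, giving a32.
Round 4 fires R1, R13, giving a19, a39.
Round 5 fires R2, giving a21.
Fixed point reached. a23 is concluded only by R7; R7 needs a29 (never derived).

no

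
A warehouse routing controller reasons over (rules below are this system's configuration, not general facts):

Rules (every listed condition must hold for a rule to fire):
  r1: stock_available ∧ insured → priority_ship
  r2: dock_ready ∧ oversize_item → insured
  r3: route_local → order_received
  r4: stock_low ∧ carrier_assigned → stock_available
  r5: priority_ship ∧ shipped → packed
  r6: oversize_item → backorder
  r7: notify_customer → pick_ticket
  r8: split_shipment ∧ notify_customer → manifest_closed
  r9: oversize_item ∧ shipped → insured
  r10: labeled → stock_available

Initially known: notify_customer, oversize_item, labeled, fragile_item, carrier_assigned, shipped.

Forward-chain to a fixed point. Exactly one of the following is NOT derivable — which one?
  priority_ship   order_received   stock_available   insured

Round 1 fires r6, r7, r9, r10, giving backorder, pick_ticket, insured, stock_available.
Round 2 fires r1, giving priority_ship.
Round 3 fires r5, giving packed.
Derived: insured (round 1), stock_available (round 1), priority_ship (round 2). order_received never appears in any round.

order_received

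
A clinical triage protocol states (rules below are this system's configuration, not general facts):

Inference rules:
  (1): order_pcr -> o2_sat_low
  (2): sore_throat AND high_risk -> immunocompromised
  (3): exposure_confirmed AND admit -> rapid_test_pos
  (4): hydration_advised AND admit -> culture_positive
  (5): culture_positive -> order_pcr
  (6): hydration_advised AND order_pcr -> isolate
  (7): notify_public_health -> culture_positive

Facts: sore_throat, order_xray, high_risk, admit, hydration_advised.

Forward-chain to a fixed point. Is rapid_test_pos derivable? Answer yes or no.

Round 1: (2) [sore_throat AND high_risk -> immunocompromised]; (4) [hydration_advised AND admit -> culture_positive]. Adds immunocompromised, culture_positive.
Round 2: (5) [culture_positive -> order_pcr]. Adds order_pcr.
Round 3: (1) [order_pcr -> o2_sat_low]; (6) [hydration_advised AND order_pcr -> isolate]. Adds o2_sat_low, isolate.
Fixed point reached. rapid_test_pos is concluded only by (3); (3) needs exposure_confirmed (never derived).

no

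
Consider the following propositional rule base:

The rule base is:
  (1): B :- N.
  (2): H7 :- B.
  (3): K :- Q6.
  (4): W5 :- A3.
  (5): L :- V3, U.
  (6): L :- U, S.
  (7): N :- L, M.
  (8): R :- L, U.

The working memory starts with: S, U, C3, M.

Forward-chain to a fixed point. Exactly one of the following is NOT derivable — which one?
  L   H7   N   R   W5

Round 1 — (6), derive L.
Round 2 — (7), (8), derive N, R.
Round 3 — (1), derive B.
Round 4 — (2), derive H7.
Derived: R (round 2), L (round 1), H7 (round 4), N (round 2). W5 never appears in any round.

W5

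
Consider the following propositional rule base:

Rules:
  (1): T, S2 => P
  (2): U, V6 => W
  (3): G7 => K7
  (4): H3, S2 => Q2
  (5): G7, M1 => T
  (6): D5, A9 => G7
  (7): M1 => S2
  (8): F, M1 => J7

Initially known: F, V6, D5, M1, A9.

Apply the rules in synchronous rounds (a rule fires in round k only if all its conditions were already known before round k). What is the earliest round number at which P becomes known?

3

[1] (6) [D5, A9 => G7]; (7) [M1 => S2]; (8) [F, M1 => J7]. ⇒ new: G7, S2, J7.
[2] (3) [G7 => K7]; (5) [G7, M1 => T]. ⇒ new: K7, T.
[3] (1) [T, S2 => P]. ⇒ new: P.
P first appears in round 3.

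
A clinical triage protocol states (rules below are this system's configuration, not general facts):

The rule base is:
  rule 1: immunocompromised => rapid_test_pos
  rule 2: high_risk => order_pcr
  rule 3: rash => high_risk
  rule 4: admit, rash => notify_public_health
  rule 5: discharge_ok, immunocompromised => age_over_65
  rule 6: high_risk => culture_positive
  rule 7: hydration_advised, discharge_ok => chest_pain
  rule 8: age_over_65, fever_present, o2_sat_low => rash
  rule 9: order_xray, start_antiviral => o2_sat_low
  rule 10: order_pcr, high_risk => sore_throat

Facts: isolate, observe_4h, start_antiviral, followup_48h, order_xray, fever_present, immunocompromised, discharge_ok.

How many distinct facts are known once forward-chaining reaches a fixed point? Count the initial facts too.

16

Round 1 — rule 1, rule 5, rule 9, derive rapid_test_pos, age_over_65, o2_sat_low.
Round 2 — rule 8, derive rash.
Round 3 — rule 3, derive high_risk.
Round 4 — rule 2, rule 6, derive order_pcr, culture_positive.
Round 5 — rule 10, derive sore_throat.
Closure: {age_over_65, culture_positive, discharge_ok, fever_present, followup_48h, high_risk, immunocompromised, isolate, o2_sat_low, observe_4h, order_pcr, order_xray, rapid_test_pos, rash, sore_throat, start_antiviral} — 16 facts.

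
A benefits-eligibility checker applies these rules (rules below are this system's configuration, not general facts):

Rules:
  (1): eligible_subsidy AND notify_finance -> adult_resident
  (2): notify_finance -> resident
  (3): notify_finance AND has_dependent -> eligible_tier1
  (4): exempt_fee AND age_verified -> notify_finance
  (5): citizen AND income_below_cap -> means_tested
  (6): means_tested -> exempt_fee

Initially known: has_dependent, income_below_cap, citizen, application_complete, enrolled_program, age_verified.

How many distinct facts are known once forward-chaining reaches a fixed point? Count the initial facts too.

Round 1: (5) [citizen AND income_below_cap -> means_tested]. Adds means_tested.
Round 2: (6) [means_tested -> exempt_fee]. Adds exempt_fee.
Round 3: (4) [exempt_fee AND age_verified -> notify_finance]. Adds notify_finance.
Round 4: (2) [notify_finance -> resident]; (3) [notify_finance AND has_dependent -> eligible_tier1]. Adds resident, eligible_tier1.
Closure: {age_verified, application_complete, citizen, eligible_tier1, enrolled_program, exempt_fee, has_dependent, income_below_cap, means_tested, notify_finance, resident} — 11 facts.

11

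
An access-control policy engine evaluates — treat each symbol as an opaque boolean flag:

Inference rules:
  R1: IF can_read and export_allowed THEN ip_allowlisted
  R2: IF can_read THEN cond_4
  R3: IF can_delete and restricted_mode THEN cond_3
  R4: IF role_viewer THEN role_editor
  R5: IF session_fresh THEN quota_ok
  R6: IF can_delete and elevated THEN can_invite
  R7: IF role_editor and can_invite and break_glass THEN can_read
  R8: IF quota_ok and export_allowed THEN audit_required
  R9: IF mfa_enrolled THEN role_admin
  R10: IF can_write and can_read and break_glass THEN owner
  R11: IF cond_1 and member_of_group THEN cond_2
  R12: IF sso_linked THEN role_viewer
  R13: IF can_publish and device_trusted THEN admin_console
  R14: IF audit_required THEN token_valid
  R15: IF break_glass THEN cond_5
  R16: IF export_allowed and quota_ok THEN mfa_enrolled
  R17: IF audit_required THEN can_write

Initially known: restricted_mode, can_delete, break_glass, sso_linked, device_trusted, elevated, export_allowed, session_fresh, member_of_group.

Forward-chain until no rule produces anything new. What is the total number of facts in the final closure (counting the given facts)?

24

Round 1: R3 [IF can_delete and restricted_mode THEN cond_3]; R5 [IF session_fresh THEN quota_ok]; R6 [IF can_delete and elevated THEN can_invite]; R12 [IF sso_linked THEN role_viewer]; R15 [IF break_glass THEN cond_5]. Adds cond_3, quota_ok, can_invite, role_viewer, cond_5.
Round 2: R4 [IF role_viewer THEN role_editor]; R8 [IF quota_ok and export_allowed THEN audit_required]; R16 [IF export_allowed and quota_ok THEN mfa_enrolled]. Adds role_editor, audit_required, mfa_enrolled.
Round 3: R7 [IF role_editor and can_invite and break_glass THEN can_read]; R9 [IF mfa_enrolled THEN role_admin]; R14 [IF audit_required THEN token_valid]; R17 [IF audit_required THEN can_write]. Adds can_read, role_admin, token_valid, can_write.
Round 4: R1 [IF can_read and export_allowed THEN ip_allowlisted]; R2 [IF can_read THEN cond_4]; R10 [IF can_write and can_read and break_glass THEN owner]. Adds ip_allowlisted, cond_4, owner.
Closure: {audit_required, break_glass, can_delete, can_invite, can_read, can_write, cond_3, cond_4, cond_5, device_trusted, elevated, export_allowed, ip_allowlisted, member_of_group, mfa_enrolled, owner, quota_ok, restricted_mode, role_admin, role_editor, role_viewer, session_fresh, sso_linked, token_valid} — 24 facts.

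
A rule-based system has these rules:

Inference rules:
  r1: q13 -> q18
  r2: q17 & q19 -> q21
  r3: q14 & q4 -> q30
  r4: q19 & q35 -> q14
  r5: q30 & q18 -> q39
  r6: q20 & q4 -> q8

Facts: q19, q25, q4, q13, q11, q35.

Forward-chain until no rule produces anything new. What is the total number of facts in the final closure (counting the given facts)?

Round 1 — r1, r4, derive q18, q14.
Round 2 — r3, derive q30.
Round 3 — r5, derive q39.
Closure: {q11, q13, q14, q18, q19, q25, q30, q35, q39, q4} — 10 facts.

10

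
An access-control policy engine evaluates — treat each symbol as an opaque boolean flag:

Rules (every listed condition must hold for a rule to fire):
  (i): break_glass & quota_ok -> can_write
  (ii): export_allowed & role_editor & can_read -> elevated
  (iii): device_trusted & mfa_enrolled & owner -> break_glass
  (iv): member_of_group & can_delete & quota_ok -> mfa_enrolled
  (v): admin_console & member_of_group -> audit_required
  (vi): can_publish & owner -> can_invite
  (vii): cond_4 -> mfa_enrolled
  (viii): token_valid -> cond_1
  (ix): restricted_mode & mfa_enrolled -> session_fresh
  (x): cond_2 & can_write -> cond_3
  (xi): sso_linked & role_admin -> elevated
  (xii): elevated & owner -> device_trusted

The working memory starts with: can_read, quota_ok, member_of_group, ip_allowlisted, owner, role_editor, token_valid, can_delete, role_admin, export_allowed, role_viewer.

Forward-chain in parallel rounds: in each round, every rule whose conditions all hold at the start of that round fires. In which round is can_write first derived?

4

Round 1 — (ii), (iv), (viii), derive elevated, mfa_enrolled, cond_1.
Round 2 — (xii), derive device_trusted.
Round 3 — (iii), derive break_glass.
Round 4 — (i), derive can_write.
can_write first appears in round 4.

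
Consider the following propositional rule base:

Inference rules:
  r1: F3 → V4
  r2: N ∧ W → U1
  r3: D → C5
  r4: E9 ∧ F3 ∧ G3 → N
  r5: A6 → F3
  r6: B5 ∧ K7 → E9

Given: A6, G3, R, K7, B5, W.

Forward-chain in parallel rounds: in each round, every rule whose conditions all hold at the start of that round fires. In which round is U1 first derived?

Round 1 — r5, r6, derive F3, E9.
Round 2 — r1, r4, derive V4, N.
Round 3 — r2, derive U1.
U1 first appears in round 3.

3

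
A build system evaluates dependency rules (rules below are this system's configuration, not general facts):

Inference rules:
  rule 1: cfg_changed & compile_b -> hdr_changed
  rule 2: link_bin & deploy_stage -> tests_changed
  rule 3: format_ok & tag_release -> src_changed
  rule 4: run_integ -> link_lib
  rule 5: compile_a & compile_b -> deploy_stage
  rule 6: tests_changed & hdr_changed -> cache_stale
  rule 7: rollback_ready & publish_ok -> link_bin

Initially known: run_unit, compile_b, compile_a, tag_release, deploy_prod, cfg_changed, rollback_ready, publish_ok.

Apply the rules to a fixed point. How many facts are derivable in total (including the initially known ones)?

13

Round 1: rule 1 [cfg_changed & compile_b -> hdr_changed]; rule 5 [compile_a & compile_b -> deploy_stage]; rule 7 [rollback_ready & publish_ok -> link_bin]. Adds hdr_changed, deploy_stage, link_bin.
Round 2: rule 2 [link_bin & deploy_stage -> tests_changed]. Adds tests_changed.
Round 3: rule 6 [tests_changed & hdr_changed -> cache_stale]. Adds cache_stale.
Closure: {cache_stale, cfg_changed, compile_a, compile_b, deploy_prod, deploy_stage, hdr_changed, link_bin, publish_ok, rollback_ready, run_unit, tag_release, tests_changed} — 13 facts.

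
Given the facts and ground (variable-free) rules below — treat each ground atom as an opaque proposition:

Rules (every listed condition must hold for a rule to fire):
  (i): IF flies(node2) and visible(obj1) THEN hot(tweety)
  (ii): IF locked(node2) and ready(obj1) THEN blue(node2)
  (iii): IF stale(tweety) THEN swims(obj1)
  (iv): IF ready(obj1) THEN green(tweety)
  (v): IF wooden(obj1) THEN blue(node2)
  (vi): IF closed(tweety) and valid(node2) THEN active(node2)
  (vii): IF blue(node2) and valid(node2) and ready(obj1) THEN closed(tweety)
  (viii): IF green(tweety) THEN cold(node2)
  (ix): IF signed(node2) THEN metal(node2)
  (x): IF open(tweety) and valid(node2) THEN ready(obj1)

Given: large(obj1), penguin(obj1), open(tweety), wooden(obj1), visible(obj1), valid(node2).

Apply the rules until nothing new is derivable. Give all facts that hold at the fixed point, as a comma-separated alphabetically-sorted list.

Round 1 — (v), (x), derive blue(node2), ready(obj1).
Round 2 — (iv), (vii), derive green(tweety), closed(tweety).
Round 3 — (vi), (viii), derive active(node2), cold(node2).

active(node2), blue(node2), closed(tweety), cold(node2), green(tweety), large(obj1), open(tweety), penguin(obj1), ready(obj1), valid(node2), visible(obj1), wooden(obj1)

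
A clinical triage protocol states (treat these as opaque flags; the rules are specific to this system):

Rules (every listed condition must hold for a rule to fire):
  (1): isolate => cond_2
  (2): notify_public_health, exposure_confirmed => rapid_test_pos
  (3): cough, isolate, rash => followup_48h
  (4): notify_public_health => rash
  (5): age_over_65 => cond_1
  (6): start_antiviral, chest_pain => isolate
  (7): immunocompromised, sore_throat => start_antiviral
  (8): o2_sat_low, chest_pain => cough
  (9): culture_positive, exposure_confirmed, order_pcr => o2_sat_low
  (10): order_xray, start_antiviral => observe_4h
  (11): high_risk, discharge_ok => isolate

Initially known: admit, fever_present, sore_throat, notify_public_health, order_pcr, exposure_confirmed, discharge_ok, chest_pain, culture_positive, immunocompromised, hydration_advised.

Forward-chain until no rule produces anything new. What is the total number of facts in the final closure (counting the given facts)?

Round 1: (2) [notify_public_health, exposure_confirmed => rapid_test_pos]; (4) [notify_public_health => rash]; (7) [immunocompromised, sore_throat => start_antiviral]; (9) [culture_positive, exposure_confirmed, order_pcr => o2_sat_low]. New: rapid_test_pos, rash, start_antiviral, o2_sat_low.
Round 2: (6) [start_antiviral, chest_pain => isolate]; (8) [o2_sat_low, chest_pain => cough]. New: isolate, cough.
Round 3: (1) [isolate => cond_2]; (3) [cough, isolate, rash => followup_48h]. New: cond_2, followup_48h.
Closure: {admit, chest_pain, cond_2, cough, culture_positive, discharge_ok, exposure_confirmed, fever_present, followup_48h, hydration_advised, immunocompromised, isolate, notify_public_health, o2_sat_low, order_pcr, rapid_test_pos, rash, sore_throat, start_antiviral} — 19 facts.

19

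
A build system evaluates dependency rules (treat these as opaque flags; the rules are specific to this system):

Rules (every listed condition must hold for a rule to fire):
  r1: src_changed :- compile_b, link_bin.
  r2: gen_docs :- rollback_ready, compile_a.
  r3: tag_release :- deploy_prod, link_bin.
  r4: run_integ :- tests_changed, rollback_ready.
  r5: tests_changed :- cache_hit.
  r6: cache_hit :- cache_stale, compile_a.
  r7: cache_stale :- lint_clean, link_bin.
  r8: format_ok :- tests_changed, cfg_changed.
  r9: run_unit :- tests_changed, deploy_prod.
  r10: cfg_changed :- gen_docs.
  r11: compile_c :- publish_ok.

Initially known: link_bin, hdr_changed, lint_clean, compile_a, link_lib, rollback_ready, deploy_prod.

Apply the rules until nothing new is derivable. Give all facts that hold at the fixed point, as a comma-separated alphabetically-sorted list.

cache_hit, cache_stale, cfg_changed, compile_a, deploy_prod, format_ok, gen_docs, hdr_changed, link_bin, link_lib, lint_clean, rollback_ready, run_integ, run_unit, tag_release, tests_changed

Round 1: r2 [gen_docs :- rollback_ready, compile_a.]; r3 [tag_release :- deploy_prod, link_bin.]; r7 [cache_stale :- lint_clean, link_bin.]. New: gen_docs, tag_release, cache_stale.
Round 2: r6 [cache_hit :- cache_stale, compile_a.]; r10 [cfg_changed :- gen_docs.]. New: cache_hit, cfg_changed.
Round 3: r5 [tests_changed :- cache_hit.]. New: tests_changed.
Round 4: r4 [run_integ :- tests_changed, rollback_ready.]; r8 [format_ok :- tests_changed, cfg_changed.]; r9 [run_unit :- tests_changed, deploy_prod.]. New: run_integ, format_ok, run_unit.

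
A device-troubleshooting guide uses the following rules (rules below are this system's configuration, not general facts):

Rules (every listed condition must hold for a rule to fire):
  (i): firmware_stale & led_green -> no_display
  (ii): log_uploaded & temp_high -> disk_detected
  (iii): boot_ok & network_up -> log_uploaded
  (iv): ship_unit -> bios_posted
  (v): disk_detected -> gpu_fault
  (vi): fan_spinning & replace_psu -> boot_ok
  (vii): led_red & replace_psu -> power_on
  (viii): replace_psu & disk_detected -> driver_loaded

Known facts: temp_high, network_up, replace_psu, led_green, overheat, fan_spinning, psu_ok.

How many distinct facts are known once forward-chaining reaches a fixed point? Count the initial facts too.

12

Round 1 fires (vi), giving boot_ok.
Round 2 fires (iii), giving log_uploaded.
Round 3 fires (ii), giving disk_detected.
Round 4 fires (v), (viii), giving gpu_fault, driver_loaded.
Closure: {boot_ok, disk_detected, driver_loaded, fan_spinning, gpu_fault, led_green, log_uploaded, network_up, overheat, psu_ok, replace_psu, temp_high} — 12 facts.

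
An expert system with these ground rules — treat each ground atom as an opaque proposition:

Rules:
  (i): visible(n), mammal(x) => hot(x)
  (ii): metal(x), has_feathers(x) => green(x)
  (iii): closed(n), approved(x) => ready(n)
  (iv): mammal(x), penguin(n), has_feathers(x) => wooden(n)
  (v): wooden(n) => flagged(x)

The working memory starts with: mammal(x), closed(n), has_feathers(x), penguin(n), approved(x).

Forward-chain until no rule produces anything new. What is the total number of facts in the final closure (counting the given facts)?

8

[1] (iii) [closed(n), approved(x) => ready(n)]; (iv) [mammal(x), penguin(n), has_feathers(x) => wooden(n)]. ⇒ new: ready(n), wooden(n).
[2] (v) [wooden(n) => flagged(x)]. ⇒ new: flagged(x).
Closure: {approved(x), closed(n), flagged(x), has_feathers(x), mammal(x), penguin(n), ready(n), wooden(n)} — 8 facts.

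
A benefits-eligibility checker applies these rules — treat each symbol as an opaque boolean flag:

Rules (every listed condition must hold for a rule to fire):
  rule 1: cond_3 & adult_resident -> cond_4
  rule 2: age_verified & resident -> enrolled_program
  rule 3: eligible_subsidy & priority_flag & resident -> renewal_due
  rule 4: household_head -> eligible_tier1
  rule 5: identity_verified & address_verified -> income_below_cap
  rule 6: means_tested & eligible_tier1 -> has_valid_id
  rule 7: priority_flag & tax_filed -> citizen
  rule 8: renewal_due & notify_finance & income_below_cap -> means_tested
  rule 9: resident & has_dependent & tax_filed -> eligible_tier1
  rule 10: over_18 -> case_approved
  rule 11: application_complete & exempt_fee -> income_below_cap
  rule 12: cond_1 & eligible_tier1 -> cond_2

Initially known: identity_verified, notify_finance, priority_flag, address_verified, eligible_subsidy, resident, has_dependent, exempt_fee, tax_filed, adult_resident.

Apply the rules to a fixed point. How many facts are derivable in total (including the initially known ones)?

Round 1 — rule 3, rule 5, rule 7, rule 9, derive renewal_due, income_below_cap, citizen, eligible_tier1.
Round 2 — rule 8, derive means_tested.
Round 3 — rule 6, derive has_valid_id.
Closure: {address_verified, adult_resident, citizen, eligible_subsidy, eligible_tier1, exempt_fee, has_dependent, has_valid_id, identity_verified, income_below_cap, means_tested, notify_finance, priority_flag, renewal_due, resident, tax_filed} — 16 facts.

16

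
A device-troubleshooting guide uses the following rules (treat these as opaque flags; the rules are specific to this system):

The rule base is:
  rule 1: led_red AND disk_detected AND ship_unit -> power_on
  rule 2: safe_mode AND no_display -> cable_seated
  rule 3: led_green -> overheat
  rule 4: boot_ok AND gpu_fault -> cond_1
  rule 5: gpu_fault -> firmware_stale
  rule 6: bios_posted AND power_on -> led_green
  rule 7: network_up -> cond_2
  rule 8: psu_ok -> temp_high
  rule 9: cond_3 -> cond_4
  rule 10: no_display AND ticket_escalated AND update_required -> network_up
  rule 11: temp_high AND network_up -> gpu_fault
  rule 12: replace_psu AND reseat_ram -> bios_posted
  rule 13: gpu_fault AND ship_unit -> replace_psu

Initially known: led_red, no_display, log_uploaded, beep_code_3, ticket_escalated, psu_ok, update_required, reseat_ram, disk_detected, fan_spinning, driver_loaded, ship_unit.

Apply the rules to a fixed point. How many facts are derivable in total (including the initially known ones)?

Round 1 — rule 1, rule 8, rule 10, derive power_on, temp_high, network_up.
Round 2 — rule 7, rule 11, derive cond_2, gpu_fault.
Round 3 — rule 5, rule 13, derive firmware_stale, replace_psu.
Round 4 — rule 12, derive bios_posted.
Round 5 — rule 6, derive led_green.
Round 6 — rule 3, derive overheat.
Closure: {beep_code_3, bios_posted, cond_2, disk_detected, driver_loaded, fan_spinning, firmware_stale, gpu_fault, led_green, led_red, log_uploaded, network_up, no_display, overheat, power_on, psu_ok, replace_psu, reseat_ram, ship_unit, temp_high, ticket_escalated, update_required} — 22 facts.

22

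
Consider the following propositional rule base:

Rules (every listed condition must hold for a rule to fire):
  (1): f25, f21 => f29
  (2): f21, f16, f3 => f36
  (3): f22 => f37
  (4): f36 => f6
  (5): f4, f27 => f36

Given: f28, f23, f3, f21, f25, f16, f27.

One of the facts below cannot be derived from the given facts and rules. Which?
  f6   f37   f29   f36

f37

Round 1 — (1), (2), derive f29, f36.
Round 2 — (4), derive f6.
Derived: f36 (round 1), f29 (round 1), f6 (round 2). f37 never appears in any round.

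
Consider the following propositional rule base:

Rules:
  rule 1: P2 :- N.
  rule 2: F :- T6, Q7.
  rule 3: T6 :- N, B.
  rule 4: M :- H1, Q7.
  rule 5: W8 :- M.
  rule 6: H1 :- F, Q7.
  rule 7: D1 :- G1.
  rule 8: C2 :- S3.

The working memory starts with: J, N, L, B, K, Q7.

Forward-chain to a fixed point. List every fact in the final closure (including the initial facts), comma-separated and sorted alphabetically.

Round 1 fires rule 1, rule 3, giving P2, T6.
Round 2 fires rule 2, giving F.
Round 3 fires rule 6, giving H1.
Round 4 fires rule 4, giving M.
Round 5 fires rule 5, giving W8.

B, F, H1, J, K, L, M, N, P2, Q7, T6, W8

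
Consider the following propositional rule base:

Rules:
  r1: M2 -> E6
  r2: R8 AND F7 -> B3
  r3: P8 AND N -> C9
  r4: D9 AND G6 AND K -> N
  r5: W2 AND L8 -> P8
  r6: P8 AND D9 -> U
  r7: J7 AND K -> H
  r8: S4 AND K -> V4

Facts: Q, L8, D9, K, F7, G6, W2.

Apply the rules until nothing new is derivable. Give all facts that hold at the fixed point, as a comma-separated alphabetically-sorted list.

C9, D9, F7, G6, K, L8, N, P8, Q, U, W2

[1] r4 [D9 AND G6 AND K -> N]; r5 [W2 AND L8 -> P8]. ⇒ new: N, P8.
[2] r3 [P8 AND N -> C9]; r6 [P8 AND D9 -> U]. ⇒ new: C9, U.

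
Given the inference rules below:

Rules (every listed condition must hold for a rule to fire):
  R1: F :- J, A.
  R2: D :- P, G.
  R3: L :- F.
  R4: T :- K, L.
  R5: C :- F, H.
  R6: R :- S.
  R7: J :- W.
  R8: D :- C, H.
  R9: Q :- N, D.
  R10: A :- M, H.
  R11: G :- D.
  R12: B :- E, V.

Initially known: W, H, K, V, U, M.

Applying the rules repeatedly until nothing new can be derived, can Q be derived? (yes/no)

no

Round 1: R7 [J :- W.]; R10 [A :- M, H.]. Adds J, A.
Round 2: R1 [F :- J, A.]. Adds F.
Round 3: R3 [L :- F.]; R5 [C :- F, H.]. Adds L, C.
Round 4: R4 [T :- K, L.]; R8 [D :- C, H.]. Adds T, D.
Round 5: R11 [G :- D.]. Adds G.
Fixed point reached. Q is concluded only by R9; R9 needs N (never derived).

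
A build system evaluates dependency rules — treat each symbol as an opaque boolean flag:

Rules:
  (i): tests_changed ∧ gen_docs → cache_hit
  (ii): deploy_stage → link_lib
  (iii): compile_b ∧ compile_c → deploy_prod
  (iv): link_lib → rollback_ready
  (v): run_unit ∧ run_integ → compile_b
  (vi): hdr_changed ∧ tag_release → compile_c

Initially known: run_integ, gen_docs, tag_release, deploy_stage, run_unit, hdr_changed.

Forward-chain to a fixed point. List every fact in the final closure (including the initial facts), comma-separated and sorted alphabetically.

[1] (ii) [deploy_stage → link_lib]; (v) [run_unit ∧ run_integ → compile_b]; (vi) [hdr_changed ∧ tag_release → compile_c]. ⇒ new: link_lib, compile_b, compile_c.
[2] (iii) [compile_b ∧ compile_c → deploy_prod]; (iv) [link_lib → rollback_ready]. ⇒ new: deploy_prod, rollback_ready.

compile_b, compile_c, deploy_prod, deploy_stage, gen_docs, hdr_changed, link_lib, rollback_ready, run_integ, run_unit, tag_release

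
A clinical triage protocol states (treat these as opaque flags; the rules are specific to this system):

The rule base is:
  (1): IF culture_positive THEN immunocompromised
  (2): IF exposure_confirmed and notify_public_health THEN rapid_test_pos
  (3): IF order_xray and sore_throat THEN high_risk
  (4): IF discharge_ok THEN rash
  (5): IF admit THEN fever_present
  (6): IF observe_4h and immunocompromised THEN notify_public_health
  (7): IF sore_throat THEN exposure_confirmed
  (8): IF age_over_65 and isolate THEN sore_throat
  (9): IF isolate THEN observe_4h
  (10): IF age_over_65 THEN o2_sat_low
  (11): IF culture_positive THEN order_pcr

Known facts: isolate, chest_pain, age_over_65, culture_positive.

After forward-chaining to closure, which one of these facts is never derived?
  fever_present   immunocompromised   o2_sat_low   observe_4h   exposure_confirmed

Round 1 — (1), (8), (9), (10), (11), derive immunocompromised, sore_throat, observe_4h, o2_sat_low, order_pcr.
Round 2 — (6), (7), derive notify_public_health, exposure_confirmed.
Round 3 — (2), derive rapid_test_pos.
Derived: immunocompromised (round 1), observe_4h (round 1), exposure_confirmed (round 2), o2_sat_low (round 1). fever_present never appears in any round.

fever_present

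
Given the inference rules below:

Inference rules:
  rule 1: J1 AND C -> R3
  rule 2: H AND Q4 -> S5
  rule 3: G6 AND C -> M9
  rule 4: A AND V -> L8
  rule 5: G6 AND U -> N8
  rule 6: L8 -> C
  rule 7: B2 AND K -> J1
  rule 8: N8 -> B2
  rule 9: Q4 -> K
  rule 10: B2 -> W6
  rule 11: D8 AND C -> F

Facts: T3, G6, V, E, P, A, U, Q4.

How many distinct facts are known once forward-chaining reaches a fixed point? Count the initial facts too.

17

Round 1 — rule 4, rule 5, rule 9, derive L8, N8, K.
Round 2 — rule 6, rule 8, derive C, B2.
Round 3 — rule 3, rule 7, rule 10, derive M9, J1, W6.
Round 4 — rule 1, derive R3.
Closure: {A, B2, C, E, G6, J1, K, L8, M9, N8, P, Q4, R3, T3, U, V, W6} — 17 facts.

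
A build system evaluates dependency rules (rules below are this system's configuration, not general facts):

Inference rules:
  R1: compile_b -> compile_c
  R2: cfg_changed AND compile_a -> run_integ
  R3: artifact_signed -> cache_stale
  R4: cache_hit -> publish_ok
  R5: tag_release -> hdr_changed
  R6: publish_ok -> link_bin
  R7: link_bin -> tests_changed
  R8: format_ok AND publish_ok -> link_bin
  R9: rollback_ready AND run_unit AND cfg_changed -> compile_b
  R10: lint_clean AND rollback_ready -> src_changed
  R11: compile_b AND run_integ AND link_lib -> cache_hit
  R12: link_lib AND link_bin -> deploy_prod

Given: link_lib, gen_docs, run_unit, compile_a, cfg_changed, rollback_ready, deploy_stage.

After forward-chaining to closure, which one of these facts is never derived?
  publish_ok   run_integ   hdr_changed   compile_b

[1] R2 [cfg_changed AND compile_a -> run_integ]; R9 [rollback_ready AND run_unit AND cfg_changed -> compile_b]. ⇒ new: run_integ, compile_b.
[2] R1 [compile_b -> compile_c]; R11 [compile_b AND run_integ AND link_lib -> cache_hit]. ⇒ new: compile_c, cache_hit.
[3] R4 [cache_hit -> publish_ok]. ⇒ new: publish_ok.
[4] R6 [publish_ok -> link_bin]. ⇒ new: link_bin.
[5] R7 [link_bin -> tests_changed]; R12 [link_lib AND link_bin -> deploy_prod]. ⇒ new: tests_changed, deploy_prod.
Derived: compile_b (round 1), run_integ (round 1), publish_ok (round 3). hdr_changed never appears in any round.

hdr_changed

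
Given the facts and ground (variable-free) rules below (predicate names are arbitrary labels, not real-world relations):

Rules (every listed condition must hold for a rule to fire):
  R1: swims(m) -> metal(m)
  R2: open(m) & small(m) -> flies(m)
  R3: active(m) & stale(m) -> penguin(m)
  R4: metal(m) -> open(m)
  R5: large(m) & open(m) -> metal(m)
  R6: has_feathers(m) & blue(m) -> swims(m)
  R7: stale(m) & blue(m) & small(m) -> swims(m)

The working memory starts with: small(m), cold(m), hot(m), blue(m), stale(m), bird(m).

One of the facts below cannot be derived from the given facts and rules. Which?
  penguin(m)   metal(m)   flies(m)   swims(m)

[1] R7 [stale(m) & blue(m) & small(m) -> swims(m)]. ⇒ new: swims(m).
[2] R1 [swims(m) -> metal(m)]. ⇒ new: metal(m).
[3] R4 [metal(m) -> open(m)]. ⇒ new: open(m).
[4] R2 [open(m) & small(m) -> flies(m)]. ⇒ new: flies(m).
Derived: flies(m) (round 4), metal(m) (round 2), swims(m) (round 1). penguin(m) never appears in any round.

penguin(m)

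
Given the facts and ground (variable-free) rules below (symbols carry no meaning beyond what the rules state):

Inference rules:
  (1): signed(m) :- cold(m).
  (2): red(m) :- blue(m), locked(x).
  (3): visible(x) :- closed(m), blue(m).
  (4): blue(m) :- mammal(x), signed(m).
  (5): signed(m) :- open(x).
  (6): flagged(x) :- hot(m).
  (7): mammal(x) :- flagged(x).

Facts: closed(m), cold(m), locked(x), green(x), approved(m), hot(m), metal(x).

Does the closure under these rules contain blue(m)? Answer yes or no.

yes

Round 1 fires (1), (6), giving signed(m), flagged(x).
Round 2 fires (7), giving mammal(x).
Round 3 fires (4), giving blue(m).
Round 4 fires (2), (3), giving red(m), visible(x).
blue(m) appears in round 3, so it is derivable.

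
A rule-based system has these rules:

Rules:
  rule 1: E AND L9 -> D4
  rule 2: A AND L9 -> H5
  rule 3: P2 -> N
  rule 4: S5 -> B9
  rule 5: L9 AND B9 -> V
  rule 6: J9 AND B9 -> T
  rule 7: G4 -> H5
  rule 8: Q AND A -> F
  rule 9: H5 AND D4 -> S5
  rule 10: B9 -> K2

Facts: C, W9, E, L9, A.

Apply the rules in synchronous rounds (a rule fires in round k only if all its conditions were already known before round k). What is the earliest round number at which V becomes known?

[1] rule 1 [E AND L9 -> D4]; rule 2 [A AND L9 -> H5]. ⇒ new: D4, H5.
[2] rule 9 [H5 AND D4 -> S5]. ⇒ new: S5.
[3] rule 4 [S5 -> B9]. ⇒ new: B9.
[4] rule 5 [L9 AND B9 -> V]; rule 10 [B9 -> K2]. ⇒ new: V, K2.
V first appears in round 4.

4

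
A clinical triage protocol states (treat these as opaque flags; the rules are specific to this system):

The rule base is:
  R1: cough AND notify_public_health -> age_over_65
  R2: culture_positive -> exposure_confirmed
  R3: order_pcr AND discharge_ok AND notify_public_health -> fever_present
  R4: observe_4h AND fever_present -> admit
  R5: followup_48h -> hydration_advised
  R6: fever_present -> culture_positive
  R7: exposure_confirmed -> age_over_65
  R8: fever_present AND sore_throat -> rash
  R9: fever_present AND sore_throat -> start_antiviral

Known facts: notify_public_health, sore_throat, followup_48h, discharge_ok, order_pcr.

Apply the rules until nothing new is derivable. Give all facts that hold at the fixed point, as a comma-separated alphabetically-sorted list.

age_over_65, culture_positive, discharge_ok, exposure_confirmed, fever_present, followup_48h, hydration_advised, notify_public_health, order_pcr, rash, sore_throat, start_antiviral

Round 1: R3 [order_pcr AND discharge_ok AND notify_public_health -> fever_present]; R5 [followup_48h -> hydration_advised]. Adds fever_present, hydration_advised.
Round 2: R6 [fever_present -> culture_positive]; R8 [fever_present AND sore_throat -> rash]; R9 [fever_present AND sore_throat -> start_antiviral]. Adds culture_positive, rash, start_antiviral.
Round 3: R2 [culture_positive -> exposure_confirmed]. Adds exposure_confirmed.
Round 4: R7 [exposure_confirmed -> age_over_65]. Adds age_over_65.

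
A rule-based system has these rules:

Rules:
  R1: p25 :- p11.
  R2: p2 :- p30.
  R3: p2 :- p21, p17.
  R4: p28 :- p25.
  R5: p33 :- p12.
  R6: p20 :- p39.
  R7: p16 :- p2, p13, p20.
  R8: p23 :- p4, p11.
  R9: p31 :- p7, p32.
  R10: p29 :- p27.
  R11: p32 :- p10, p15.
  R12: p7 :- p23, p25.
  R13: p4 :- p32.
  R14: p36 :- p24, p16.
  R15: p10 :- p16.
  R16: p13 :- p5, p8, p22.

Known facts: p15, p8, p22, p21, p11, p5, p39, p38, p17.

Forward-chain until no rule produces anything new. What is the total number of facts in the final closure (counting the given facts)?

Round 1: R1 [p25 :- p11.]; R3 [p2 :- p21, p17.]; R6 [p20 :- p39.]; R16 [p13 :- p5, p8, p22.]. Adds p25, p2, p20, p13.
Round 2: R4 [p28 :- p25.]; R7 [p16 :- p2, p13, p20.]. Adds p28, p16.
Round 3: R15 [p10 :- p16.]. Adds p10.
Round 4: R11 [p32 :- p10, p15.]. Adds p32.
Round 5: R13 [p4 :- p32.]. Adds p4.
Round 6: R8 [p23 :- p4, p11.]. Adds p23.
Round 7: R12 [p7 :- p23, p25.]. Adds p7.
Round 8: R9 [p31 :- p7, p32.]. Adds p31.
Closure: {p10, p11, p13, p15, p16, p17, p2, p20, p21, p22, p23, p25, p28, p31, p32, p38, p39, p4, p5, p7, p8} — 21 facts.

21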